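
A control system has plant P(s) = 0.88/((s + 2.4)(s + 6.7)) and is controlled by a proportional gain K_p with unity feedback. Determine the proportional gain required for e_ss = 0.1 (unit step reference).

Steady-state error for a unit step on this type-0 loop is 1/(1 + K_p·P(0)).
P(0) = 0.05473. Require 1/(1 + K_p·0.05473) = 0.1, so 1 + 0.05473·K_p = 10.
K_p = (10 − 1)/0.05473 = 164.

K_p = 164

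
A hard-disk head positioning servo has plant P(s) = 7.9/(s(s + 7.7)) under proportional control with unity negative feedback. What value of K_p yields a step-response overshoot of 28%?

From %OS = 100·exp(−πζ/√(1−ζ²)) = 28%, ζ = −ln(0.28)/√(π²+ln²(0.28)) = 0.3755.
Characteristic equation s² + 7.7s + 7.9K_p = 0 gives ζ = 7.7/(2√(7.9K_p)).
Setting ζ = 0.3755: √(7.9K_p) = 7.7/(2·0.3755) = 10.25, so K_p = 105.1/7.9 = 13.3.

K_p = 13.3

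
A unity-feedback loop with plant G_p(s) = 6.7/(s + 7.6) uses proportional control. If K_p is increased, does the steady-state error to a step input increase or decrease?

e_ss = 1/(1 + K_p·G_p(0)); a larger K_p raises the denominator, so e_ss decreases.

decrease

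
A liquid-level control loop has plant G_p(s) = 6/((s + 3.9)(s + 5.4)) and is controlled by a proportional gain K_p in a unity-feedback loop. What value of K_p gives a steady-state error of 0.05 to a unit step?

K_p = 66.7

For a type-0 loop with proportional control, e_ss = 1/(1 + K_p·G_p(0)).
G_p(0) = 0.2849. Require 1/(1 + K_p·0.2849) = 0.05, so 1 + 0.2849·K_p = 20.
K_p = (20 − 1)/0.2849 = 66.7.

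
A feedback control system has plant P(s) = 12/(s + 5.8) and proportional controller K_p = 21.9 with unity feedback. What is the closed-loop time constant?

Closed-loop transfer function: T(s) = K_p·P(s)/(1 + K_p·P(s)) = 262.8/(s + 5.8 + 262.8) = 262.8/(s + 268.6).
Time constant τ = 1/268.6 = 0.00372 s.

τ = 0.00372 s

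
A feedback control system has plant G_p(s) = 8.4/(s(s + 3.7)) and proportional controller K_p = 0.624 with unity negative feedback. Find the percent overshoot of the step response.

Closed-loop characteristic equation: s² + 3.7s + 5.242 = 0, so ω_n = 2.289 rad/s and ζ = 3.7/(2·2.289) = 0.8081.
%OS = 100·exp(−πζ/√(1−ζ²)) = 100·exp(−π·0.8081/√0.3471) = 1.34%.

1.34%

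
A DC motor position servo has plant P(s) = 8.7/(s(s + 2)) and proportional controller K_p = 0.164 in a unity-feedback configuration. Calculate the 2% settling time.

T_s ≈ 4 s

The closed-loop denominator s² + 2s + 1.427 gives ω_n = √1.427 = 1.194 and ζ = 2/(2ω_n) = 0.8372.
2% settling time T_s ≈ 4/(ζω_n) = 4/1 = 4 s.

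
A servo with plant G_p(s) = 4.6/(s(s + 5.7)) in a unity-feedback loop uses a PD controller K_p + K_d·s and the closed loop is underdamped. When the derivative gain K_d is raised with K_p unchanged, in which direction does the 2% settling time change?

decrease

Characteristic equation s² + (5.7 + 4.6K_d)s + 4.6K_p = 0: raising K_d increases ζω_n = (5.7+4.6K_d)/2 while the loop stays underdamped, so T_s ≈ 4/(ζω_n) decreases.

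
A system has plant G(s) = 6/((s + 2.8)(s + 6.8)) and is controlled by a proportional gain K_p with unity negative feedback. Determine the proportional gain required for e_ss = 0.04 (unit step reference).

K_p = 76.2

Steady-state error for a unit step on this type-0 loop is 1/(1 + K_p·G(0)).
G(0) = 0.3151. Require 1/(1 + K_p·0.3151) = 0.04, so 1 + 0.3151·K_p = 25.
K_p = (25 − 1)/0.3151 = 76.2.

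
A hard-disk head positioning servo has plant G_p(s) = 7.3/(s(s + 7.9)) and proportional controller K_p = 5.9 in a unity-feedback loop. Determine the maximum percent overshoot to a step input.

9.37%

Closed-loop characteristic equation: s² + 7.9s + 43.07 = 0, so ω_n = 6.563 rad/s and ζ = 7.9/(2·6.563) = 0.6019.
%OS = 100·exp(−πζ/√(1−ζ²)) = 100·exp(−π·0.6019/√0.6377) = 9.37%.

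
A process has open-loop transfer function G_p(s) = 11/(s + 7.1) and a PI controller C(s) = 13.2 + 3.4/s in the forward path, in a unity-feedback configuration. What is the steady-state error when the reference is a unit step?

0

The open loop C(s)G_p(s) has a pole at the origin (type 1), so the static position error constant is infinite and e_ss = 1/(1+∞) = 0.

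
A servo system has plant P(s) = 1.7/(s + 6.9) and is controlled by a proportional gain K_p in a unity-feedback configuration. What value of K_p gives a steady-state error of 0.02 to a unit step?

K_p = 199

For a type-0 loop with proportional control, e_ss = 1/(1 + K_p·P(0)).
P(0) = 0.2464. Require 1/(1 + K_p·0.2464) = 0.02, so 1 + 0.2464·K_p = 50.
K_p = (50 − 1)/0.2464 = 199.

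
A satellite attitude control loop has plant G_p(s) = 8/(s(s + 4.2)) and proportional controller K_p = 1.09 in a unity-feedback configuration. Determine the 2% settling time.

T_s ≈ 1.9 s

From 1 + K_pG_p(s) = 0: s² + 4.2s + 8.72 = 0 ⇒ ω_n = 2.953, ζ = 0.7111.
2% settling time T_s ≈ 4/(ζω_n) = 4/2.1 = 1.9 s.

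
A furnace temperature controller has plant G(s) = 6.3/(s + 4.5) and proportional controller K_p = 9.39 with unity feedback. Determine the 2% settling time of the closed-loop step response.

Closed-loop transfer function: T(s) = K_p·G(s)/(1 + K_p·G(s)) = 59.16/(s + 4.5 + 59.16) = 59.16/(s + 63.66).
Time constant τ = 1/63.66 = 0.01571 s, so the 2% settling time is about 4τ = 0.0628 s.

T_s ≈ 0.0628 s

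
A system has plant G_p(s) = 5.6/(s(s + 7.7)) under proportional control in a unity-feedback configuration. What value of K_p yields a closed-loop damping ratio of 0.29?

K_p = 31.5

Closed-loop characteristic equation: s² + 7.7s + K_p·5.6 = 0.
So ω_n = √(5.6K_p) and 2ζω_n = 7.7, giving ζ = 7.7/(2√(5.6K_p)).
Setting ζ = 0.29: √(5.6K_p) = 7.7/(2·0.29) = 13.28, so K_p = 176.2/5.6 = 31.5.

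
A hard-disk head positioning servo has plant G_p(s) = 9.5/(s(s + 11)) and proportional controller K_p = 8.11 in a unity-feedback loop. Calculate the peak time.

T_p = 0.459 s

The closed-loop denominator s² + 11s + 77.04 gives ω_n = √77.04 = 8.778 and ζ = 11/(2ω_n) = 0.6266.
Damped frequency ω_d = ω_n√(1−ζ²) = 6.841 rad/s, so peak time T_p = π/ω_d = 0.459 s.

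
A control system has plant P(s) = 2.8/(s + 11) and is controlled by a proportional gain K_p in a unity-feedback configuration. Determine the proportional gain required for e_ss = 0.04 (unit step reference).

K_p = 94.3

For a type-0 loop with proportional control, e_ss = 1/(1 + K_p·P(0)).
P(0) = 0.2545. Require 1/(1 + K_p·0.2545) = 0.04, so 1 + 0.2545·K_p = 25.
K_p = (25 − 1)/0.2545 = 94.3.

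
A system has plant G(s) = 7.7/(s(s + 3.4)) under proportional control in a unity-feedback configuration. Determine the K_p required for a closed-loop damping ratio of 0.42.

Closed-loop characteristic equation: s² + 3.4s + K_p·7.7 = 0.
So ω_n = √(7.7K_p) and 2ζω_n = 3.4, giving ζ = 3.4/(2√(7.7K_p)).
Setting ζ = 0.42: √(7.7K_p) = 3.4/(2·0.42) = 4.048, so K_p = 16.38/7.7 = 2.13.

K_p = 2.13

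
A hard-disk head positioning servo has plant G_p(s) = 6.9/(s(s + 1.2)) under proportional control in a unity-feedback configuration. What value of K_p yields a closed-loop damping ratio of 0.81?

K_p = 0.0795

Closed-loop characteristic equation: s² + 1.2s + K_p·6.9 = 0.
So ω_n = √(6.9K_p) and 2ζω_n = 1.2, giving ζ = 1.2/(2√(6.9K_p)).
Setting ζ = 0.81: √(6.9K_p) = 1.2/(2·0.81) = 0.7407, so K_p = 0.5487/6.9 = 0.0795.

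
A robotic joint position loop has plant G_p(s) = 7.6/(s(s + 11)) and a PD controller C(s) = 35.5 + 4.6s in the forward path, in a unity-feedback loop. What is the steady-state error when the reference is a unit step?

The open loop C(s)G_p(s) has a pole at the origin (type 1), so the static position error constant is infinite and e_ss = 1/(1+∞) = 0.

0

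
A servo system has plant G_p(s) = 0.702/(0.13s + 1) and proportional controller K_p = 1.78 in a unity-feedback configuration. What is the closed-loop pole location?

Closed loop: T(s) = K_p·G_p/(1+K_p·G_p) = 1.25/(0.13s + 1 + 1.25), with pole at s = −(1 + 1.25)/0.13 = −17.3.

s = -17.3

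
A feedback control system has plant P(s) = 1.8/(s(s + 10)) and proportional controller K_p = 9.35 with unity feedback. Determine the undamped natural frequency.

ω_n = 4.1 rad/s

With unity feedback the closed-loop characteristic equation is s² + 10s + 9.35·1.8 = s² + 10s + 16.83 = 0.
So ω_n² = 16.83 ⇒ ω_n = 4.102 rad/s, and ζ = 10/(2ω_n) = 1.22.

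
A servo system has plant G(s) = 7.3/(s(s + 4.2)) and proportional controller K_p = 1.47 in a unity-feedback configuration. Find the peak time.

T_p = 1.25 s

Closed-loop characteristic equation: s² + 4.2s + 10.73 = 0, so ω_n = 3.276 rad/s and ζ = 4.2/(2·3.276) = 0.6411.
Damped frequency ω_d = ω_n√(1−ζ²) = 2.514 rad/s, so peak time T_p = π/ω_d = 1.25 s.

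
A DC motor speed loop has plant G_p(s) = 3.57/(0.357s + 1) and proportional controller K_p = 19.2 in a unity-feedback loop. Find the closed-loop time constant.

τ = 0.00513 s

Closed loop: T(s) = K_p·G_p/(1+K_p·G_p) = 68.54/(0.357s + 1 + 68.54), with pole at s = −(1 + 68.54)/0.357 = −194.8.
Closed-loop time constant τ = 1/194.8 = 0.00513 s.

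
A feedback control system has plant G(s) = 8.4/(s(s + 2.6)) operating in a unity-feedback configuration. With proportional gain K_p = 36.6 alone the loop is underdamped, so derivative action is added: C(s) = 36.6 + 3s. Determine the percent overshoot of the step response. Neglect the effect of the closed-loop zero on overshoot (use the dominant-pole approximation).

Forward path: (36.6 + 3s)·8.4/(s(s+2.6)). The closed-loop characteristic equation is s² + (2.6 + 8.4·3)s + 8.4·36.6 = 0.
That is s² + 27.8s + 307.4 = 0, so ω_n = 17.53 rad/s and ζ = 27.8/(2·17.53) = 0.7927.
%OS = 100·exp(−πζ/√(1−ζ²)) = 1.68%.

1.68%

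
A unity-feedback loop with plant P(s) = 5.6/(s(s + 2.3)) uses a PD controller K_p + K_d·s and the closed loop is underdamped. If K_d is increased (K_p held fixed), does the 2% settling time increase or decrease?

decrease

Characteristic equation s² + (2.3 + 5.6K_d)s + 5.6K_p = 0: raising K_d increases ζω_n = (2.3+5.6K_d)/2 while the loop stays underdamped, so T_s ≈ 4/(ζω_n) decreases.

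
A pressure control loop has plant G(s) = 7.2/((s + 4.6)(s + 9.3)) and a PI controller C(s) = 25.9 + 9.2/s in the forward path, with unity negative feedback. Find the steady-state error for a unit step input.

The open loop C(s)G(s) has a pole at the origin (type 1), so the static position error constant is infinite and e_ss = 1/(1+∞) = 0.

0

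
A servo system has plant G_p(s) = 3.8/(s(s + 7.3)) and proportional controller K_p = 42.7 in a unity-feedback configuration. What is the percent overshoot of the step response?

From 1 + K_pG_p(s) = 0: s² + 7.3s + 162.3 = 0 ⇒ ω_n = 12.74, ζ = 0.2865.
%OS = 100·exp(−πζ/√(1−ζ²)) = 100·exp(−π·0.2865/√0.9179) = 39.1%.

39.1%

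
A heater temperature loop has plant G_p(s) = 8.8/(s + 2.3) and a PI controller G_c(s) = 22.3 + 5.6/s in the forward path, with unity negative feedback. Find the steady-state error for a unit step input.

The open loop G_c(s)G_p(s) has a pole at the origin (type 1), so the static position error constant is infinite and e_ss = 1/(1+∞) = 0.

0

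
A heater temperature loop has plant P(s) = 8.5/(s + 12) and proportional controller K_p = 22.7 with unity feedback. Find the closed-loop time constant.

Closed-loop transfer function: T(s) = K_p·P(s)/(1 + K_p·P(s)) = 192.9/(s + 12 + 192.9) = 192.9/(s + 204.9).
Time constant τ = 1/204.9 = 0.00488 s.

τ = 0.00488 s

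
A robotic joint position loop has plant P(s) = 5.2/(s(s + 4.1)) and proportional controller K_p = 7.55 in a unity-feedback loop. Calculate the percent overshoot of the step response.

The closed-loop denominator s² + 4.1s + 39.26 gives ω_n = √39.26 = 6.266 and ζ = 4.1/(2ω_n) = 0.3272.
%OS = 100·exp(−πζ/√(1−ζ²)) = 100·exp(−π·0.3272/√0.893) = 33.7%.

33.7%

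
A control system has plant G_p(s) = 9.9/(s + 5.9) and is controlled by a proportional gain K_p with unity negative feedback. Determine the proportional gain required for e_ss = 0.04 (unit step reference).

K_p = 14.3

Steady-state error for a unit step on this type-0 loop is 1/(1 + K_p·G_p(0)).
G_p(0) = 1.678. Require 1/(1 + K_p·1.678) = 0.04, so 1 + 1.678·K_p = 25.
K_p = (25 − 1)/1.678 = 14.3.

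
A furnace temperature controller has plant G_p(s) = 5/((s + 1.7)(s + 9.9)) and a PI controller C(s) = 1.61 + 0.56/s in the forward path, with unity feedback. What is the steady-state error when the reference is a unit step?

The open loop C(s)G_p(s) has a pole at the origin (type 1), so the static position error constant is infinite and e_ss = 1/(1+∞) = 0.

0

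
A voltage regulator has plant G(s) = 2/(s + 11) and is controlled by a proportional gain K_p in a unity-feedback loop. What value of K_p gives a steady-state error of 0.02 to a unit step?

For a type-0 loop with proportional control, e_ss = 1/(1 + K_p·G(0)).
G(0) = 0.1818. Require 1/(1 + K_p·0.1818) = 0.02, so 1 + 0.1818·K_p = 50.
K_p = (50 − 1)/0.1818 = 270.

K_p = 270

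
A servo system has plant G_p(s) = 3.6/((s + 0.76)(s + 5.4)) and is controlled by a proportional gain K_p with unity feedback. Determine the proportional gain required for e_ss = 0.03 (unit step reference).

K_p = 36.9

For a type-0 loop with proportional control, e_ss = 1/(1 + K_p·G_p(0)).
G_p(0) = 0.8772. Require 1/(1 + K_p·0.8772) = 0.03, so 1 + 0.8772·K_p = 33.33.
K_p = (33.33 − 1)/0.8772 = 36.9.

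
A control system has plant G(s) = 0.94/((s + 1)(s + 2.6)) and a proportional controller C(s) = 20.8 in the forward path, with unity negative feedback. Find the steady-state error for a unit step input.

0.117

The loop is type 0. Static position error constant K_pos = C(0)·G(0) = 20.8·0.3615 = 7.52.
Steady-state error to a unit step: e_ss = 1/(1+K_pos) = 1/8.52 = 0.117.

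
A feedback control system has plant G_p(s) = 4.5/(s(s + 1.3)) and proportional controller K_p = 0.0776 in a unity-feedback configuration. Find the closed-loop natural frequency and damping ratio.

With unity feedback the closed-loop characteristic equation is s² + 1.3s + 0.0776·4.5 = s² + 1.3s + 0.3492 = 0.
Matching s² + 2ζω_n s + ω_n²: ω_n = √0.3492 = 0.5909 rad/s and 2ζω_n = 1.3, so ζ = 1.3/(2·0.5909) = 1.1.

ω_n = 0.591 rad/s, ζ = 1.1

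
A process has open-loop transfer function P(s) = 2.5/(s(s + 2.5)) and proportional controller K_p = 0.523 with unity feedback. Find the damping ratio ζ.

ζ = 1.09

With unity feedback the closed-loop characteristic equation is s² + 2.5s + 0.523·2.5 = s² + 2.5s + 1.308 = 0.
So ω_n² = 1.308 ⇒ ω_n = 1.143 rad/s, and ζ = 2.5/(2ω_n) = 1.09.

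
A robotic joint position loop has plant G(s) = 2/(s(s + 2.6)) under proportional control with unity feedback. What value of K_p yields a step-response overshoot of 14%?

From %OS = 100·exp(−πζ/√(1−ζ²)) = 14%, ζ = −ln(0.14)/√(π²+ln²(0.14)) = 0.5305.
Characteristic equation s² + 2.6s + 2K_p = 0 gives ζ = 2.6/(2√(2K_p)).
Setting ζ = 0.5305: √(2K_p) = 2.6/(2·0.5305) = 2.45, so K_p = 6.005/2 = 3.

K_p = 3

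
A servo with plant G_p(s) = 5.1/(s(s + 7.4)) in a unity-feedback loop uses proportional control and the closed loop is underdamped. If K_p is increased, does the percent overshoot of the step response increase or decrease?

increase

Characteristic equation s² + 7.4s + K_p·5.1 = 0: raising K_p raises ω_n while 2ζω_n = 7.4 is fixed, so ζ falls and overshoot grows.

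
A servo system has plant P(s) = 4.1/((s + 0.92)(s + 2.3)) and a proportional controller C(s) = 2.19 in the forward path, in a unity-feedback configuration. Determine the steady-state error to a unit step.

0.191

The loop is type 0. Static position error constant K_pos = C(0)·P(0) = 2.19·1.938 = 4.243.
Steady-state error to a unit step: e_ss = 1/(1+K_pos) = 1/5.243 = 0.191.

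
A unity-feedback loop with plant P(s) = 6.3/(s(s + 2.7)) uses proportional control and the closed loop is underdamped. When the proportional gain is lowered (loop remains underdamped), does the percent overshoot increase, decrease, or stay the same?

ζ = 2.7/(2√(6.3K_p)) rises as K_p falls; higher damping means less overshoot.

decrease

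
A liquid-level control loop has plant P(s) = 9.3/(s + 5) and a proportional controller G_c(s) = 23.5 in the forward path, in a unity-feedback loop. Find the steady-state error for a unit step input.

The loop is type 0. Static position error constant K_pos = G_c(0)·P(0) = 23.5·1.86 = 43.71.
Steady-state error to a unit step: e_ss = 1/(1+K_pos) = 1/44.71 = 0.0224.

0.0224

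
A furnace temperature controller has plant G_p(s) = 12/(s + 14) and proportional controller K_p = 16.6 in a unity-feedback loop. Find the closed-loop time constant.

τ = 0.00469 s

Closed-loop transfer function: T(s) = K_p·G_p(s)/(1 + K_p·G_p(s)) = 199.2/(s + 14 + 199.2) = 199.2/(s + 213.2).
Time constant τ = 1/213.2 = 0.00469 s.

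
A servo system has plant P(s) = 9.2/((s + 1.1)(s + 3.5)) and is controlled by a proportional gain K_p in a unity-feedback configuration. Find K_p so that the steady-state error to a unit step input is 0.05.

K_p = 7.95

Steady-state error for a unit step on this type-0 loop is 1/(1 + K_p·P(0)).
P(0) = 2.39. Require 1/(1 + K_p·2.39) = 0.05, so 1 + 2.39·K_p = 20.
K_p = (20 − 1)/2.39 = 7.95.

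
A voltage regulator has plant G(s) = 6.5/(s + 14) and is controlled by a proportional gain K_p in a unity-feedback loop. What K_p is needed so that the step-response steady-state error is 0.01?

For a type-0 loop with proportional control, e_ss = 1/(1 + K_p·G(0)).
G(0) = 0.4643. Require 1/(1 + K_p·0.4643) = 0.01, so 1 + 0.4643·K_p = 100.
K_p = (100 − 1)/0.4643 = 213.

K_p = 213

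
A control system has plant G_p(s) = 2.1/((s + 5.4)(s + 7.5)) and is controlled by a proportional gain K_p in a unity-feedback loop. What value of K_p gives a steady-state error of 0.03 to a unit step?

For a type-0 loop with proportional control, e_ss = 1/(1 + K_p·G_p(0)).
G_p(0) = 0.05185. Require 1/(1 + K_p·0.05185) = 0.03, so 1 + 0.05185·K_p = 33.33.
K_p = (33.33 − 1)/0.05185 = 624.

K_p = 624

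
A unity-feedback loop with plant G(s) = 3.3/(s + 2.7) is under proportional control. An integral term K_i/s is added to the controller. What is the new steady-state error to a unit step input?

The integrator makes K_pos = lim_{s→0} C(s)G(s) infinite, so e_ss = 1/(1+K_pos) = 0.

0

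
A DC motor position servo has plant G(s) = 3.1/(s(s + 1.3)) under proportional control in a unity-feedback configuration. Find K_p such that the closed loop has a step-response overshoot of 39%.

K_p = 1.65

From %OS = 100·exp(−πζ/√(1−ζ²)) = 39%, ζ = −ln(0.39)/√(π²+ln²(0.39)) = 0.2871.
Characteristic equation s² + 1.3s + 3.1K_p = 0 gives ζ = 1.3/(2√(3.1K_p)).
Setting ζ = 0.2871: √(3.1K_p) = 1.3/(2·0.2871) = 2.264, so K_p = 5.126/3.1 = 1.65.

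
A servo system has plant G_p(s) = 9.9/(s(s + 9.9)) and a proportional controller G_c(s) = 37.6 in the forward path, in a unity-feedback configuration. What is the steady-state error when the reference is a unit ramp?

0.0266

The loop has one pole at the origin (type 1). Velocity error constant K_v = lim_{s→0} s·G_c(s)G_p(s) = 37.6·9.9/9.9 = 37.6.
Steady-state error to a unit ramp: e_ss = 1/K_v = 0.0266.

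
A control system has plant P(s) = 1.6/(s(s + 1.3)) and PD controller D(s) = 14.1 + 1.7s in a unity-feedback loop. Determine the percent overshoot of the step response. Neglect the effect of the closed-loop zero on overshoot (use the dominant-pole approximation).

23.1%

Forward path: (14.1 + 1.7s)·1.6/(s(s+1.3)). The closed-loop characteristic equation is s² + (1.3 + 1.6·1.7)s + 1.6·14.1 = 0.
That is s² + 4.02s + 22.56 = 0, so ω_n = 4.75 rad/s and ζ = 4.02/(2·4.75) = 0.4232.
%OS = 100·exp(−πζ/√(1−ζ²)) = 23.1%.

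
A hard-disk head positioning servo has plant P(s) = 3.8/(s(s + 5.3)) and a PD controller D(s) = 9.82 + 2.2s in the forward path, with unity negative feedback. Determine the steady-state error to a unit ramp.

0.142

The loop has one pole at the origin (type 1). Velocity error constant K_v = lim_{s→0} s·D(s)P(s) = 9.82·3.8/5.3 = 7.041.
Steady-state error to a unit ramp: e_ss = 1/K_v = 0.142.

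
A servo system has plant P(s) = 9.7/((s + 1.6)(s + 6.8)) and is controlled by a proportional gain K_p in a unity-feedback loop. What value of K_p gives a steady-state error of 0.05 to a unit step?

K_p = 21.3

Steady-state error for a unit step on this type-0 loop is 1/(1 + K_p·P(0)).
P(0) = 0.8915. Require 1/(1 + K_p·0.8915) = 0.05, so 1 + 0.8915·K_p = 20.
K_p = (20 − 1)/0.8915 = 21.3.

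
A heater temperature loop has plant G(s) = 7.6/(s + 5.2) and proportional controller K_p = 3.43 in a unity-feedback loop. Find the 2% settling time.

T_s ≈ 0.128 s

Closed-loop transfer function: T(s) = K_p·G(s)/(1 + K_p·G(s)) = 26.07/(s + 5.2 + 26.07) = 26.07/(s + 31.27).
Time constant τ = 1/31.27 = 0.03198 s, so the 2% settling time is about 4τ = 0.128 s.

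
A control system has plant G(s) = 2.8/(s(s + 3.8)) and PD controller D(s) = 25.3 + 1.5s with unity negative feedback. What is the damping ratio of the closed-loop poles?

Forward path: (25.3 + 1.5s)·2.8/(s(s+3.8)). The closed-loop characteristic equation is s² + (3.8 + 2.8·1.5)s + 2.8·25.3 = 0.
That is s² + 8s + 70.84 = 0, so ω_n = 8.417 rad/s and ζ = 8/(2·8.417) = 0.4752.

ζ = 0.475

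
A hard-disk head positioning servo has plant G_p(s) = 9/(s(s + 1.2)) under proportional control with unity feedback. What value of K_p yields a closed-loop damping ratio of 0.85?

Closed-loop characteristic equation: s² + 1.2s + K_p·9 = 0.
So ω_n = √(9K_p) and 2ζω_n = 1.2, giving ζ = 1.2/(2√(9K_p)).
Setting ζ = 0.85: √(9K_p) = 1.2/(2·0.85) = 0.7059, so K_p = 0.4983/9 = 0.0554.

K_p = 0.0554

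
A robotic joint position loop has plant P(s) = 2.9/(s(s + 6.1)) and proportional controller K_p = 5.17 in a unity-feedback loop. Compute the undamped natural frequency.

With unity feedback the closed-loop characteristic equation is s² + 6.1s + 5.17·2.9 = s² + 6.1s + 14.99 = 0.
Matching s² + 2ζω_n s + ω_n²: ω_n = √14.99 = 3.872 rad/s and 2ζω_n = 6.1, so ζ = 6.1/(2·3.872) = 0.788.

ω_n = 3.87 rad/s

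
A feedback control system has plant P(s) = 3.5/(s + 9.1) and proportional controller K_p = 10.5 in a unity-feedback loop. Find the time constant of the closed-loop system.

Closed-loop transfer function: T(s) = K_p·P(s)/(1 + K_p·P(s)) = 36.75/(s + 9.1 + 36.75) = 36.75/(s + 45.85).
Time constant τ = 1/45.85 = 0.0218 s.

τ = 0.0218 s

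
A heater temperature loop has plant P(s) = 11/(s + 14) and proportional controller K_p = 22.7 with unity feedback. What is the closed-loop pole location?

s = -263.7

Closed-loop transfer function: T(s) = K_p·P(s)/(1 + K_p·P(s)) = 249.7/(s + 14 + 249.7) = 249.7/(s + 263.7).
The closed-loop pole is at s = −263.7.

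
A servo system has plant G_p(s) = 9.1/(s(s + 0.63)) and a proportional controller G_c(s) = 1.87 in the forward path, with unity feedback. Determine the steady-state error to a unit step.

The open loop G_c(s)G_p(s) has a pole at the origin (type 1), so the static position error constant is infinite and e_ss = 1/(1+∞) = 0.

0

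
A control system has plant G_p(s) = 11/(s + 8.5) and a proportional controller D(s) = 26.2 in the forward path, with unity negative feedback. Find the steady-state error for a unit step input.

0.0286

The loop is type 0. Static position error constant K_pos = D(0)·G_p(0) = 26.2·1.294 = 33.91.
Steady-state error to a unit step: e_ss = 1/(1+K_pos) = 1/34.91 = 0.0286.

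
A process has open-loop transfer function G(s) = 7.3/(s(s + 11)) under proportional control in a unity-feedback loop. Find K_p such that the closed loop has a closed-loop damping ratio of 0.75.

Closed-loop characteristic equation: s² + 11s + K_p·7.3 = 0.
So ω_n = √(7.3K_p) and 2ζω_n = 11, giving ζ = 11/(2√(7.3K_p)).
Setting ζ = 0.75: √(7.3K_p) = 11/(2·0.75) = 7.333, so K_p = 53.78/7.3 = 7.37.

K_p = 7.37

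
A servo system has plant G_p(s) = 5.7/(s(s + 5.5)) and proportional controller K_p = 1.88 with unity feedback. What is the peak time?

T_p = 1.77 s

From 1 + K_pG_p(s) = 0: s² + 5.5s + 10.72 = 0 ⇒ ω_n = 3.274, ζ = 0.8401.
Damped frequency ω_d = ω_n√(1−ζ²) = 1.776 rad/s, so peak time T_p = π/ω_d = 1.77 s.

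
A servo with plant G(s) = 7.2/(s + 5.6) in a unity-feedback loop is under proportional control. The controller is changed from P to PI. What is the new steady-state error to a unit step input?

0

Adding integral action puts a pole at s = 0 in the forward path, raising the system type to 1; a type-1 loop has zero steady-state error to a step.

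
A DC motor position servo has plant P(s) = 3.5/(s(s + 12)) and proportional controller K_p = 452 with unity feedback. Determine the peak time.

T_p = 0.0799 s

The closed-loop denominator s² + 12s + 1582 gives ω_n = √1582 = 39.77 and ζ = 12/(2ω_n) = 0.1509.
Damped frequency ω_d = ω_n√(1−ζ²) = 39.32 rad/s, so peak time T_p = π/ω_d = 0.0799 s.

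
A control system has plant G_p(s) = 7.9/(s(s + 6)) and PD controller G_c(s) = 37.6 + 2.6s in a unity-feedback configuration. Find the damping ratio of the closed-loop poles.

ζ = 0.77

Forward path: (37.6 + 2.6s)·7.9/(s(s+6)). The closed-loop characteristic equation is s² + (6 + 7.9·2.6)s + 7.9·37.6 = 0.
That is s² + 26.54s + 297 = 0, so ω_n = 17.23 rad/s and ζ = 26.54/(2·17.23) = 0.77.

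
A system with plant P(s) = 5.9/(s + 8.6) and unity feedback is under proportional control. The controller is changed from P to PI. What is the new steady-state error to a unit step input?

Adding integral action puts a pole at s = 0 in the forward path, raising the system type to 1; a type-1 loop has zero steady-state error to a step.

0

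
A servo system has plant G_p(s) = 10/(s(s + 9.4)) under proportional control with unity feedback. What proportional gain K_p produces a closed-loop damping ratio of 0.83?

Closed-loop characteristic equation: s² + 9.4s + K_p·10 = 0.
So ω_n = √(10K_p) and 2ζω_n = 9.4, giving ζ = 9.4/(2√(10K_p)).
Setting ζ = 0.83: √(10K_p) = 9.4/(2·0.83) = 5.663, so K_p = 32.07/10 = 3.21.

K_p = 3.21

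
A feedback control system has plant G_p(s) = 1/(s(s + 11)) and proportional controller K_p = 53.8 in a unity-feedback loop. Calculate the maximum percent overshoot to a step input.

Closed-loop characteristic equation: s² + 11s + 53.8 = 0, so ω_n = 7.335 rad/s and ζ = 11/(2·7.335) = 0.7498.
%OS = 100·exp(−πζ/√(1−ζ²)) = 100·exp(−π·0.7498/√0.4377) = 2.84%.

2.84%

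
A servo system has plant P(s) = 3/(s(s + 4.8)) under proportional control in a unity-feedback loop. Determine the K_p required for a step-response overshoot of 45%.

K_p = 31.6

From %OS = 100·exp(−πζ/√(1−ζ²)) = 45%, ζ = −ln(0.45)/√(π²+ln²(0.45)) = 0.2463.
Characteristic equation s² + 4.8s + 3K_p = 0 gives ζ = 4.8/(2√(3K_p)).
Setting ζ = 0.2463: √(3K_p) = 4.8/(2·0.2463) = 9.743, so K_p = 94.92/3 = 31.6.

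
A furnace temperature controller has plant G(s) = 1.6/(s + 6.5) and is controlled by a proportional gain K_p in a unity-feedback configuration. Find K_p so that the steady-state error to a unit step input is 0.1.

K_p = 36.6

For a type-0 loop with proportional control, e_ss = 1/(1 + K_p·G(0)).
G(0) = 0.2462. Require 1/(1 + K_p·0.2462) = 0.1, so 1 + 0.2462·K_p = 10.
K_p = (10 − 1)/0.2462 = 36.6.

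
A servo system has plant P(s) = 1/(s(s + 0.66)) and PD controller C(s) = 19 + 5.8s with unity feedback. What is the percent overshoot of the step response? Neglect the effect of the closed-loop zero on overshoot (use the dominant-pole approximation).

3.12%

Forward path: (19 + 5.8s)·1/(s(s+0.66)). The closed-loop characteristic equation is s² + (0.66 + 1·5.8)s + 1·19 = 0.
That is s² + 6.46s + 19 = 0, so ω_n = 4.359 rad/s and ζ = 6.46/(2·4.359) = 0.741.
%OS = 100·exp(−πζ/√(1−ζ²)) = 3.12%.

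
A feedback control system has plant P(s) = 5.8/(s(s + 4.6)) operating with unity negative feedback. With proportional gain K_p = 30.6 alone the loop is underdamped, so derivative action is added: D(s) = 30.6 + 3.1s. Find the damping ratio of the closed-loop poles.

Forward path: (30.6 + 3.1s)·5.8/(s(s+4.6)). The closed-loop characteristic equation is s² + (4.6 + 5.8·3.1)s + 5.8·30.6 = 0.
That is s² + 22.58s + 177.5 = 0, so ω_n = 13.32 rad/s and ζ = 22.58/(2·13.32) = 0.8475.

ζ = 0.847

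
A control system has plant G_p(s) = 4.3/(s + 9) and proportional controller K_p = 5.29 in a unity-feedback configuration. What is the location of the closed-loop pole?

Closed-loop transfer function: T(s) = K_p·G_p(s)/(1 + K_p·G_p(s)) = 22.75/(s + 9 + 22.75) = 22.75/(s + 31.75).
The closed-loop pole is at s = −31.75.

s = -31.75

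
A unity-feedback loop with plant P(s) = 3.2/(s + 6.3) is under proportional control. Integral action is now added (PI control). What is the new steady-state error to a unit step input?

Adding integral action puts a pole at s = 0 in the forward path, raising the system type to 1; a type-1 loop has zero steady-state error to a step.

0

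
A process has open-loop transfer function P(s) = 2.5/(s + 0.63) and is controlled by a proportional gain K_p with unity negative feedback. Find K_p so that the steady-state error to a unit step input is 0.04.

The loop is type 0, so e_ss(step) = 1/(1 + K_pos) with K_pos = K_p·P(0).
P(0) = 3.968. Require 1/(1 + K_p·3.968) = 0.04, so 1 + 3.968·K_p = 25.
K_p = (25 − 1)/3.968 = 6.05.

K_p = 6.05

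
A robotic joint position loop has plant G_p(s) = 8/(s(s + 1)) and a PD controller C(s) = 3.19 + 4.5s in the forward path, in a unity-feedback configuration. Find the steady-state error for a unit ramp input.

The loop has one pole at the origin (type 1). Velocity error constant K_v = lim_{s→0} s·C(s)G_p(s) = 3.19·8/1 = 25.52.
Steady-state error to a unit ramp: e_ss = 1/K_v = 0.0392.

0.0392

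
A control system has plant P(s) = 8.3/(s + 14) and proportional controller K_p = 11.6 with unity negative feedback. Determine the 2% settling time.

Closed-loop transfer function: T(s) = K_p·P(s)/(1 + K_p·P(s)) = 96.28/(s + 14 + 96.28) = 96.28/(s + 110.3).
Time constant τ = 1/110.3 = 0.009068 s, so the 2% settling time is about 4τ = 0.0363 s.

T_s ≈ 0.0363 s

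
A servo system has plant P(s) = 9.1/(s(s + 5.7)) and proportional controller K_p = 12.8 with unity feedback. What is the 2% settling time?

Closed-loop characteristic equation: s² + 5.7s + 116.5 = 0, so ω_n = 10.79 rad/s and ζ = 5.7/(2·10.79) = 0.2641.
2% settling time T_s ≈ 4/(ζω_n) = 4/2.85 = 1.4 s.

T_s ≈ 1.4 s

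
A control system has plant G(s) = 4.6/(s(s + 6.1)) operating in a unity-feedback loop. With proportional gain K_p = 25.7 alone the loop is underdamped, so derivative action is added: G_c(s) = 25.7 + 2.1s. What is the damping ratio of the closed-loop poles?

ζ = 0.725

Forward path: (25.7 + 2.1s)·4.6/(s(s+6.1)). The closed-loop characteristic equation is s² + (6.1 + 4.6·2.1)s + 4.6·25.7 = 0.
That is s² + 15.76s + 118.2 = 0, so ω_n = 10.87 rad/s and ζ = 15.76/(2·10.87) = 0.7247.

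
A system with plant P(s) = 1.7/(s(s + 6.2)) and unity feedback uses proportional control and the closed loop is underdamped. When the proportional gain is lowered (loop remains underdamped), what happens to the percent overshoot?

decrease

ζ = 6.2/(2√(1.7K_p)) rises as K_p falls; higher damping means less overshoot.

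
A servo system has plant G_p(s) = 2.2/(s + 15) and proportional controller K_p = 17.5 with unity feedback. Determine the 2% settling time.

Closed-loop transfer function: T(s) = K_p·G_p(s)/(1 + K_p·G_p(s)) = 38.5/(s + 15 + 38.5) = 38.5/(s + 53.5).
Time constant τ = 1/53.5 = 0.01869 s, so the 2% settling time is about 4τ = 0.0748 s.

T_s ≈ 0.0748 s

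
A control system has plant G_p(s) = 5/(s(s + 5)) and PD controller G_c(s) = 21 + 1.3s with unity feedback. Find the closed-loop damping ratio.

ζ = 0.561

Forward path: (21 + 1.3s)·5/(s(s+5)). The closed-loop characteristic equation is s² + (5 + 5·1.3)s + 5·21 = 0.
That is s² + 11.5s + 105 = 0, so ω_n = 10.25 rad/s and ζ = 11.5/(2·10.25) = 0.5611.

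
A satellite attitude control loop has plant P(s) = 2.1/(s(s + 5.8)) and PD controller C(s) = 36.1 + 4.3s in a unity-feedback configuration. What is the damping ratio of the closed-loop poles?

ζ = 0.852

Forward path: (36.1 + 4.3s)·2.1/(s(s+5.8)). The closed-loop characteristic equation is s² + (5.8 + 2.1·4.3)s + 2.1·36.1 = 0.
That is s² + 14.83s + 75.81 = 0, so ω_n = 8.707 rad/s and ζ = 14.83/(2·8.707) = 0.8516.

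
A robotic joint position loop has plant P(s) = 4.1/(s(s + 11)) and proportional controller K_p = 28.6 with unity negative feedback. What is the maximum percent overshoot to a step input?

15.7%

Closed-loop characteristic equation: s² + 11s + 117.3 = 0, so ω_n = 10.83 rad/s and ζ = 11/(2·10.83) = 0.5079.
%OS = 100·exp(−πζ/√(1−ζ²)) = 100·exp(−π·0.5079/√0.742) = 15.7%.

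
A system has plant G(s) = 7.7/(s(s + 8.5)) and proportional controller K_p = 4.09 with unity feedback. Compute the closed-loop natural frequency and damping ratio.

ω_n = 5.61 rad/s, ζ = 0.757

With unity feedback the closed-loop characteristic equation is s² + 8.5s + 4.09·7.7 = s² + 8.5s + 31.49 = 0.
Matching s² + 2ζω_n s + ω_n²: ω_n = √31.49 = 5.612 rad/s and 2ζω_n = 8.5, so ζ = 8.5/(2·5.612) = 0.757.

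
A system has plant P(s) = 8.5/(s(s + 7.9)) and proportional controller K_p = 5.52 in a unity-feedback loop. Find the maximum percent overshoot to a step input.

10.9%

The closed-loop denominator s² + 7.9s + 46.92 gives ω_n = √46.92 = 6.85 and ζ = 7.9/(2ω_n) = 0.5767.
%OS = 100·exp(−πζ/√(1−ζ²)) = 100·exp(−π·0.5767/√0.6675) = 10.9%.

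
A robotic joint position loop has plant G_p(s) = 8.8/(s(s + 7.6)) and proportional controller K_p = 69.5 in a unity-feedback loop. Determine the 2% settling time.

T_s ≈ 1.05 s

From 1 + K_pG_p(s) = 0: s² + 7.6s + 611.6 = 0 ⇒ ω_n = 24.73, ζ = 0.1537.
2% settling time T_s ≈ 4/(ζω_n) = 4/3.8 = 1.05 s.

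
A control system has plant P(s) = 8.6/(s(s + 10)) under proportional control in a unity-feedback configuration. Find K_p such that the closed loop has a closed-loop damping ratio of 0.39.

Closed-loop characteristic equation: s² + 10s + K_p·8.6 = 0.
So ω_n = √(8.6K_p) and 2ζω_n = 10, giving ζ = 10/(2√(8.6K_p)).
Setting ζ = 0.39: √(8.6K_p) = 10/(2·0.39) = 12.82, so K_p = 164.4/8.6 = 19.1.

K_p = 19.1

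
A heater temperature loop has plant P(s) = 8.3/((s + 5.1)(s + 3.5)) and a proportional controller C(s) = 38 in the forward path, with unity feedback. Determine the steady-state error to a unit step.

0.0536

The loop is type 0. Static position error constant K_pos = C(0)·P(0) = 38·0.465 = 17.67.
Steady-state error to a unit step: e_ss = 1/(1+K_pos) = 1/18.67 = 0.0536.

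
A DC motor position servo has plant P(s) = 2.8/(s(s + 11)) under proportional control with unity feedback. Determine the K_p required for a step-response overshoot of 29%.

K_p = 80.4

From %OS = 100·exp(−πζ/√(1−ζ²)) = 29%, ζ = −ln(0.29)/√(π²+ln²(0.29)) = 0.3666.
Characteristic equation s² + 11s + 2.8K_p = 0 gives ζ = 11/(2√(2.8K_p)).
Setting ζ = 0.3666: √(2.8K_p) = 11/(2·0.3666) = 15, so K_p = 225.1/2.8 = 80.4.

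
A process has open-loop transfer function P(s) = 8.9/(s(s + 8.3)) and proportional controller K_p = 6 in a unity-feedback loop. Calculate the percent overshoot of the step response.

11.4%

The closed-loop denominator s² + 8.3s + 53.4 gives ω_n = √53.4 = 7.308 and ζ = 8.3/(2ω_n) = 0.5679.
%OS = 100·exp(−πζ/√(1−ζ²)) = 100·exp(−π·0.5679/√0.6775) = 11.4%.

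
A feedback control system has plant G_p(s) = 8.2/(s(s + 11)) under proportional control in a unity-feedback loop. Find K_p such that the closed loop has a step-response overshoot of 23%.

From %OS = 100·exp(−πζ/√(1−ζ²)) = 23%, ζ = −ln(0.23)/√(π²+ln²(0.23)) = 0.4237.
Characteristic equation s² + 11s + 8.2K_p = 0 gives ζ = 11/(2√(8.2K_p)).
Setting ζ = 0.4237: √(8.2K_p) = 11/(2·0.4237) = 12.98, so K_p = 168.5/8.2 = 20.5.

K_p = 20.5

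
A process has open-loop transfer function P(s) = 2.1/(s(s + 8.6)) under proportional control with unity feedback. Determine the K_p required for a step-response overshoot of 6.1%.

From %OS = 100·exp(−πζ/√(1−ζ²)) = 6.1%, ζ = −ln(0.061)/√(π²+ln²(0.061)) = 0.6649.
Characteristic equation s² + 8.6s + 2.1K_p = 0 gives ζ = 8.6/(2√(2.1K_p)).
Setting ζ = 0.6649: √(2.1K_p) = 8.6/(2·0.6649) = 6.467, so K_p = 41.82/2.1 = 19.9.

K_p = 19.9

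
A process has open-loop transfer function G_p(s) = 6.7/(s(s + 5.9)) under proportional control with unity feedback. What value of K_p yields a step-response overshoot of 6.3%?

K_p = 2.98

From %OS = 100·exp(−πζ/√(1−ζ²)) = 6.3%, ζ = −ln(0.063)/√(π²+ln²(0.063)) = 0.6606.
Characteristic equation s² + 5.9s + 6.7K_p = 0 gives ζ = 5.9/(2√(6.7K_p)).
Setting ζ = 0.6606: √(6.7K_p) = 5.9/(2·0.6606) = 4.465, so K_p = 19.94/6.7 = 2.98.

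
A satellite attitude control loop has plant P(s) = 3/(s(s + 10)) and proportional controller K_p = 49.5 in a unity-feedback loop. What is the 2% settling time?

T_s ≈ 0.8 s

From 1 + K_pP(s) = 0: s² + 10s + 148.5 = 0 ⇒ ω_n = 12.19, ζ = 0.4103.
2% settling time T_s ≈ 4/(ζω_n) = 4/5 = 0.8 s.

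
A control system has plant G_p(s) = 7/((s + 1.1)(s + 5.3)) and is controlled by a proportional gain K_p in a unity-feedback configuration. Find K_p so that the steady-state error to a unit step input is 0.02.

K_p = 40.8

The loop is type 0, so e_ss(step) = 1/(1 + K_pos) with K_pos = K_p·G_p(0).
G_p(0) = 1.201. Require 1/(1 + K_p·1.201) = 0.02, so 1 + 1.201·K_p = 50.
K_p = (50 − 1)/1.201 = 40.8.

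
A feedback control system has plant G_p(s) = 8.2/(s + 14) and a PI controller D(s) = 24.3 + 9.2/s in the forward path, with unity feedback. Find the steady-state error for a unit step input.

0

The open loop D(s)G_p(s) has a pole at the origin (type 1), so the static position error constant is infinite and e_ss = 1/(1+∞) = 0.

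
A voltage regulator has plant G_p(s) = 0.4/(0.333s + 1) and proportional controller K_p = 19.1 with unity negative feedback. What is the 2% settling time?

T_s ≈ 0.154 s

Closed loop: T(s) = K_p·G_p/(1+K_p·G_p) = 7.64/(0.333s + 1 + 7.64), with pole at s = −(1 + 7.64)/0.333 = −25.95.
τ = 1/25.95 = 0.03854 s, so 2% settling time ≈ 4τ = 0.154 s.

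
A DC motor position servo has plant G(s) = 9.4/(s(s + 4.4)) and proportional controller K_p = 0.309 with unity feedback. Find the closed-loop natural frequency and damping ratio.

ω_n = 1.7 rad/s, ζ = 1.29

1 + K_p·G(s) = 0 gives s² + 4.4s + 2.905 = 0.
So ω_n² = 2.905 ⇒ ω_n = 1.704 rad/s, and ζ = 4.4/(2ω_n) = 1.29.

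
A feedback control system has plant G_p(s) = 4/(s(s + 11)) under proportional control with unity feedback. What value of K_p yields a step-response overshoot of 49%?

From %OS = 100·exp(−πζ/√(1−ζ²)) = 49%, ζ = −ln(0.49)/√(π²+ln²(0.49)) = 0.2214.
Characteristic equation s² + 11s + 4K_p = 0 gives ζ = 11/(2√(4K_p)).
Setting ζ = 0.2214: √(4K_p) = 11/(2·0.2214) = 24.84, so K_p = 617/4 = 154.

K_p = 154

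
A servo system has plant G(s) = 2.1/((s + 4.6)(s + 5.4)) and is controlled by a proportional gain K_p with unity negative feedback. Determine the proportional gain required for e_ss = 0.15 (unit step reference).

For a type-0 loop with proportional control, e_ss = 1/(1 + K_p·G(0)).
G(0) = 0.08454. Require 1/(1 + K_p·0.08454) = 0.15, so 1 + 0.08454·K_p = 6.667.
K_p = (6.667 − 1)/0.08454 = 67.

K_p = 67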